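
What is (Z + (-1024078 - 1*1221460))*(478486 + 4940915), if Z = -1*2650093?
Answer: -26531387537031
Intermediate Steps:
Z = -2650093
(Z + (-1024078 - 1*1221460))*(478486 + 4940915) = (-2650093 + (-1024078 - 1*1221460))*(478486 + 4940915) = (-2650093 + (-1024078 - 1221460))*5419401 = (-2650093 - 2245538)*5419401 = -4895631*5419401 = -26531387537031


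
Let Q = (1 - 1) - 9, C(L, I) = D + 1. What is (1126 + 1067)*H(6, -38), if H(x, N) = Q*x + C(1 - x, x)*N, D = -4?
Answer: 131580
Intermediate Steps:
C(L, I) = -3 (C(L, I) = -4 + 1 = -3)
Q = -9 (Q = 0 - 9 = -9)
H(x, N) = -9*x - 3*N
(1126 + 1067)*H(6, -38) = (1126 + 1067)*(-9*6 - 3*(-38)) = 2193*(-54 + 114) = 2193*60 = 131580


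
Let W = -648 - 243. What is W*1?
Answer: -891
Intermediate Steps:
W = -891
W*1 = -891*1 = -891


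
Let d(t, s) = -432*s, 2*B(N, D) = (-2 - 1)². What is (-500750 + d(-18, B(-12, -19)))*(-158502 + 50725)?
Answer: 54178851238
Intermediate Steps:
B(N, D) = 9/2 (B(N, D) = (-2 - 1)²/2 = (½)*(-3)² = (½)*9 = 9/2)
(-500750 + d(-18, B(-12, -19)))*(-158502 + 50725) = (-500750 - 432*9/2)*(-158502 + 50725) = (-500750 - 1944)*(-107777) = -502694*(-107777) = 54178851238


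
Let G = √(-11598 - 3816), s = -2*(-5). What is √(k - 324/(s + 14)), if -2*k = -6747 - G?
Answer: √(13440 + 2*I*√15414)/2 ≈ 57.968 + 0.53544*I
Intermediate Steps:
s = 10
G = I*√15414 (G = √(-15414) = I*√15414 ≈ 124.15*I)
k = 6747/2 + I*√15414/2 (k = -(-6747 - I*√15414)/2 = 6747/2 + I*√15414/2 ≈ 3373.5 + 62.077*I)
√(k - 324/(s + 14)) = √((6747/2 + I*√15414/2) - 324/(10 + 14)) = √((6747/2 + I*√15414/2) - 324/24) = √((6747/2 + I*√15414/2) + (1/24)*(-324)) = √((6747/2 + I*√15414/2) - 27/2) = √(3360 + I*√15414/2)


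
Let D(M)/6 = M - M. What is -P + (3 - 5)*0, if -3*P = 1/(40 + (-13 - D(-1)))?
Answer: 1/81 ≈ 0.012346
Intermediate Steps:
D(M) = 0 (D(M) = 6*(M - M) = 6*0 = 0)
P = -1/81 (P = -1/(3*(40 + (-13 - 1*0))) = -1/(3*(40 + (-13 + 0))) = -1/(3*(40 - 13)) = -⅓/27 = -⅓*1/27 = -1/81 ≈ -0.012346)
-P + (3 - 5)*0 = -1*(-1/81) + (3 - 5)*0 = 1/81 - 2*0 = 1/81 + 0 = 1/81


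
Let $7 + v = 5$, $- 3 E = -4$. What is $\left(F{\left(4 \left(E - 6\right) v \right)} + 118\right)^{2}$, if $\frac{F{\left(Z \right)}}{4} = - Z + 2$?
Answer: $\frac{4900}{9} \approx 544.44$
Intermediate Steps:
$E = \frac{4}{3}$ ($E = \left(- \frac{1}{3}\right) \left(-4\right) = \frac{4}{3} \approx 1.3333$)
$v = -2$ ($v = -7 + 5 = -2$)
$F{\left(Z \right)} = 8 - 4 Z$ ($F{\left(Z \right)} = 4 \left(- Z + 2\right) = 4 \left(2 - Z\right) = 8 - 4 Z$)
$\left(F{\left(4 \left(E - 6\right) v \right)} + 118\right)^{2} = \left(\left(8 - 4 \cdot 4 \left(\frac{4}{3} - 6\right) \left(-2\right)\right) + 118\right)^{2} = \left(\left(8 - 4 \cdot 4 \left(- \frac{14}{3}\right) \left(-2\right)\right) + 118\right)^{2} = \left(\left(8 - 4 \left(\left(- \frac{56}{3}\right) \left(-2\right)\right)\right) + 118\right)^{2} = \left(\left(8 - \frac{448}{3}\right) + 118\right)^{2} = \left(- \frac{424}{3} + 118\right)^{2} = \left(- \frac{70}{3}\right)^{2} = \frac{4900}{9}$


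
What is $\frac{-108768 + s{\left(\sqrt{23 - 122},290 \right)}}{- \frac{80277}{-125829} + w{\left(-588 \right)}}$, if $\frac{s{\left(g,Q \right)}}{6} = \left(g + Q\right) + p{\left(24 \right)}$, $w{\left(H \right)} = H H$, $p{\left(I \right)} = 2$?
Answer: $- \frac{4488572088}{14501567351} + \frac{754974 i \sqrt{11}}{14501567351} \approx -0.30952 + 0.00017267 i$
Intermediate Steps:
$w{\left(H \right)} = H^{2}$
$s{\left(g,Q \right)} = 12 + 6 Q + 6 g$ ($s{\left(g,Q \right)} = 6 \left(\left(g + Q\right) + 2\right) = 6 \left(\left(Q + g\right) + 2\right) = 6 \left(2 + Q + g\right) = 12 + 6 Q + 6 g$)
$\frac{-108768 + s{\left(\sqrt{23 - 122},290 \right)}}{- \frac{80277}{-125829} + w{\left(-588 \right)}} = \frac{-108768 + \left(12 + 6 \cdot 290 + 6 \sqrt{23 - 122}\right)}{- \frac{80277}{-125829} + \left(-588\right)^{2}} = \frac{-108768 + \left(12 + 1740 + 6 \sqrt{-99}\right)}{\left(-80277\right) \left(- \frac{1}{125829}\right) + 345744} = \frac{-108768 + \left(12 + 1740 + 6 \cdot 3 i \sqrt{11}\right)}{\frac{26759}{41943} + 345744} = \frac{-108768 + \left(12 + 1740 + 18 i \sqrt{11}\right)}{\frac{14501567351}{41943}} = \left(-108768 + \left(1752 + 18 i \sqrt{11}\right)\right) \frac{41943}{14501567351} = \left(-107016 + 18 i \sqrt{11}\right) \frac{41943}{14501567351} = - \frac{4488572088}{14501567351} + \frac{754974 i \sqrt{11}}{14501567351}$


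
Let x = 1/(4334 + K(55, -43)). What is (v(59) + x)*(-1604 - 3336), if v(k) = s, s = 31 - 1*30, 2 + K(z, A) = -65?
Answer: -21083920/4267 ≈ -4941.2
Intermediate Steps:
K(z, A) = -67 (K(z, A) = -2 - 65 = -67)
s = 1 (s = 31 - 30 = 1)
x = 1/4267 (x = 1/(4334 - 67) = 1/4267 ≈ 0.00023436)
v(k) = 1
(v(59) + x)*(-1604 - 3336) = (1 + 1/4267)*(-1604 - 3336) = (4268/4267)*(-4940) = -21083920/4267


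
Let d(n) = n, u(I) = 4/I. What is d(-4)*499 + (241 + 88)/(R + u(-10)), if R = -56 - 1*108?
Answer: -1642357/822 ≈ -1998.0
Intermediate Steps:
R = -164 (R = -56 - 108 = -164)
d(-4)*499 + (241 + 88)/(R + u(-10)) = -4*499 + (241 + 88)/(-164 + 4/(-10)) = -1996 + 329/(-164 + 4*(-⅒)) = -1996 + 329/(-164 - ⅖) = -1996 + 329/(-822/5) = -1996 + 329*(-5/822) = -1996 - 1645/822 = -1642357/822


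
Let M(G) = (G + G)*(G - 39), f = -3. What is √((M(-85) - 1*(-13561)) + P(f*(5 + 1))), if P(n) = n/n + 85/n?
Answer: √1246942/6 ≈ 186.11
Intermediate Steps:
P(n) = 1 + 85/n
M(G) = 2*G*(-39 + G) (M(G) = (2*G)*(-39 + G) = 2*G*(-39 + G))
√((M(-85) - 1*(-13561)) + P(f*(5 + 1))) = √((2*(-85)*(-39 - 85) - 1*(-13561)) + (85 - 3*(5 + 1))/((-3*(5 + 1)))) = √((2*(-85)*(-124) + 13561) + (85 - 3*6)/((-3*6))) = √((21080 + 13561) + (85 - 18)/(-18)) = √(34641 - 1/18*67) = √(34641 - 67/18) = √(623471/18) = √1246942/6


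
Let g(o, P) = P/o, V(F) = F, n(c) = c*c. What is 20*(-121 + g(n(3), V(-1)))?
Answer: -21800/9 ≈ -2422.2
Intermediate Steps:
n(c) = c**2
20*(-121 + g(n(3), V(-1))) = 20*(-121 - 1/(3**2)) = 20*(-121 - 1/9) = 20*(-1090/9) = -21800/9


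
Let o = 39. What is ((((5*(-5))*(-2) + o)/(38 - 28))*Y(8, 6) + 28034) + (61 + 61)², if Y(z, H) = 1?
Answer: 429269/10 ≈ 42927.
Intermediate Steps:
((((5*(-5))*(-2) + o)/(38 - 28))*Y(8, 6) + 28034) + (61 + 61)² = ((((5*(-5))*(-2) + 39)/(38 - 28))*1 + 28034) + (61 + 61)² = (((-25*(-2) + 39)/10)*1 + 28034) + 122² = (((50 + 39)*(⅒))*1 + 28034) + 14884 = ((89*(⅒))*1 + 28034) + 14884 = ((89/10)*1 + 28034) + 14884 = (89/10 + 28034) + 14884 = 280429/10 + 14884 = 429269/10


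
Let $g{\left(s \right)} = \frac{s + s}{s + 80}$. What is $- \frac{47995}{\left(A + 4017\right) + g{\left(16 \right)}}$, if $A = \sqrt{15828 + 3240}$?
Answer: $- \frac{433826805}{36269773} + \frac{431955 \sqrt{4767}}{72539546} \approx -11.55$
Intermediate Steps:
$A = 2 \sqrt{4767}$ ($A = \sqrt{19068} = 2 \sqrt{4767} \approx 138.09$)
$g{\left(s \right)} = \frac{2 s}{80 + s}$
$- \frac{47995}{\left(A + 4017\right) + g{\left(16 \right)}} = - \frac{47995}{\left(2 \sqrt{4767} + 4017\right) + 2 \cdot 16 \frac{1}{80 + 16}} = - \frac{47995}{\left(4017 + 2 \sqrt{4767}\right) + 2 \cdot 16 \cdot \frac{1}{96}} = - \frac{47995}{\left(4017 + 2 \sqrt{4767}\right) + \frac{1}{3}} = - \frac{47995}{\frac{12052}{3} + 2 \sqrt{4767}}$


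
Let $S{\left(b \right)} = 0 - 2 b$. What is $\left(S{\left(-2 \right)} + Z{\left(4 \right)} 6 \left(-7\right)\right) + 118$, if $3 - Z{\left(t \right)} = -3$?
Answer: $-130$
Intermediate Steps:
$Z{\left(t \right)} = 6$ ($Z{\left(t \right)} = 3 - -3 = 3 + 3 = 6$)
$S{\left(b \right)} = - 2 b$
$\left(S{\left(-2 \right)} + Z{\left(4 \right)} 6 \left(-7\right)\right) + 118 = \left(\left(-2\right) \left(-2\right) + 6 \cdot 6 \left(-7\right)\right) + 118 = \left(4 + 36 \left(-7\right)\right) + 118 = \left(4 - 252\right) + 118 = -248 + 118 = -130$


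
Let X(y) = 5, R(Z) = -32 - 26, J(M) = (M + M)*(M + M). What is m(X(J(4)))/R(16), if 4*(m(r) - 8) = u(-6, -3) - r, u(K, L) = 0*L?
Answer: -27/232 ≈ -0.11638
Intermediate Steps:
J(M) = 4*M² (J(M) = (2*M)*(2*M) = 4*M²)
u(K, L) = 0
R(Z) = -58
m(r) = 8 - r/4 (m(r) = 8 + (0 - r)/4 = 8 + (-r)/4 = 8 - r/4)
m(X(J(4)))/R(16) = (8 - ¼*5)/(-58) = (8 - 5/4)*(-1/58) = (27/4)*(-1/58) = -27/232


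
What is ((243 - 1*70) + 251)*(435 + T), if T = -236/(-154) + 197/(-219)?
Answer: 3114737072/16863 ≈ 1.8471e+5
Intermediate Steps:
T = 10673/16863 (T = -236*(-1/154) + 197*(-1/219) = 118/77 - 197/219 = 10673/16863 ≈ 0.63292)
((243 - 1*70) + 251)*(435 + T) = ((243 - 1*70) + 251)*(435 + 10673/16863) = ((243 - 70) + 251)*(7346078/16863) = (173 + 251)*(7346078/16863) = 424*(7346078/16863) = 3114737072/16863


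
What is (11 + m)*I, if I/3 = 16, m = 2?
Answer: 624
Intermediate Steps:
I = 48 (I = 3*16 = 48)
(11 + m)*I = (11 + 2)*48 = 13*48 = 624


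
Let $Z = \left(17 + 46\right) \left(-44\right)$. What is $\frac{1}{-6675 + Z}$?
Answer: $- \frac{1}{9447} \approx -0.00010585$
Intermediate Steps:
$Z = -2772$ ($Z = 63 \left(-44\right) = -2772$)
$\frac{1}{-6675 + Z} = \frac{1}{-6675 - 2772} = \frac{1}{-9447} = - \frac{1}{9447}$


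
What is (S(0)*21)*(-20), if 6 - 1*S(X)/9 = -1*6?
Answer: -45360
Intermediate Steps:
S(X) = 108 (S(X) = 54 - (-9)*6 = 54 - 9*(-6) = 54 + 54 = 108)
(S(0)*21)*(-20) = (108*21)*(-20) = 2268*(-20) = -45360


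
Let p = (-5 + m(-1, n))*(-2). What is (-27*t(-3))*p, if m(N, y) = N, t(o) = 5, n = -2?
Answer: -1620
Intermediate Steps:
p = 12 (p = (-5 - 1)*(-2) = -6*(-2) = 12)
(-27*t(-3))*p = -27*5*12 = -135*12 = -1620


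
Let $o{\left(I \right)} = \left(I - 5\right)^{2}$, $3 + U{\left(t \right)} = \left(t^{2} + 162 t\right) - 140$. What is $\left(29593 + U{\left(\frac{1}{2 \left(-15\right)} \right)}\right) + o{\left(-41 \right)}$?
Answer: $\frac{28404541}{900} \approx 31561.0$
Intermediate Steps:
$U{\left(t \right)} = -143 + t^{2} + 162 t$ ($U{\left(t \right)} = -3 - \left(140 - t^{2} - 162 t\right) = -3 + \left(-140 + t^{2} + 162 t\right) = -143 + t^{2} + 162 t$)
$o{\left(I \right)} = \left(-5 + I\right)^{2}$
$\left(29593 + U{\left(\frac{1}{2 \left(-15\right)} \right)}\right) + o{\left(-41 \right)} = \left(29593 + \left(-143 + \left(\frac{1}{2 \left(-15\right)}\right)^{2} + \frac{162}{2 \left(-15\right)}\right)\right) + \left(-5 - 41\right)^{2} = \left(29593 + \left(-143 + \left(\frac{1}{-30}\right)^{2} + \frac{162}{-30}\right)\right) + \left(-46\right)^{2} = \left(29593 + \left(-143 + \left(- \frac{1}{30}\right)^{2} + 162 \left(- \frac{1}{30}\right)\right)\right) + 2116 = \left(29593 - \frac{133559}{900}\right) + 2116 = \frac{26500141}{900} + 2116 = \frac{28404541}{900}$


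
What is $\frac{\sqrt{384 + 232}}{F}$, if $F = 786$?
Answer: $\frac{\sqrt{154}}{393} \approx 0.031577$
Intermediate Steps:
$\frac{\sqrt{384 + 232}}{F} = \frac{\sqrt{384 + 232}}{786} = \sqrt{616} \cdot \frac{1}{786} = 2 \sqrt{154} \cdot \frac{1}{786} = \frac{\sqrt{154}}{393}$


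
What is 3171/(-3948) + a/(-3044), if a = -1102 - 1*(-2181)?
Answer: -41406/35767 ≈ -1.1577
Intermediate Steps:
a = 1079 (a = -1102 + 2181 = 1079)
3171/(-3948) + a/(-3044) = 3171/(-3948) + 1079/(-3044) = 3171*(-1/3948) + 1079*(-1/3044) = -151/188 - 1079/3044 = -41406/35767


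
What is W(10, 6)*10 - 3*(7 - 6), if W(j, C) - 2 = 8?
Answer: 97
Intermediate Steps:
W(j, C) = 10 (W(j, C) = 2 + 8 = 10)
W(10, 6)*10 - 3*(7 - 6) = 10*10 - 3*(7 - 6) = 100 - 3*1 = 100 - 3 = 97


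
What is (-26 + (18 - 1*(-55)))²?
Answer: 2209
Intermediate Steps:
(-26 + (18 - 1*(-55)))² = (-26 + (18 + 55))² = (-26 + 73)² = 47² = 2209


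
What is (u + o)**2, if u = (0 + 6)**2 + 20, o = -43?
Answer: 169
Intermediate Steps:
u = 56 (u = 6**2 + 20 = 36 + 20 = 56)
(u + o)**2 = (56 - 43)**2 = 13**2 = 169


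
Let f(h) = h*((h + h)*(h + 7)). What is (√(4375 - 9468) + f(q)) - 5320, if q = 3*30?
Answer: 1566080 + I*√5093 ≈ 1.5661e+6 + 71.365*I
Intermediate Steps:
q = 90
f(h) = 2*h²*(7 + h) (f(h) = h*((2*h)*(7 + h)) = h*(2*h*(7 + h)) = 2*h²*(7 + h))
(√(4375 - 9468) + f(q)) - 5320 = (√(4375 - 9468) + 2*90²*(7 + 90)) - 5320 = (√(-5093) + 2*8100*97) - 5320 = (I*√5093 + 1571400) - 5320 = (1571400 + I*√5093) - 5320 = 1566080 + I*√5093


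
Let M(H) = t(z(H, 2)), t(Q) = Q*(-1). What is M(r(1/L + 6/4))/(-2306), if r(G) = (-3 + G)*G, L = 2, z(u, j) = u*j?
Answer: -2/1153 ≈ -0.0017346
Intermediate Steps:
z(u, j) = j*u
r(G) = G*(-3 + G)
t(Q) = -Q
M(H) = -2*H
M(r(1/L + 6/4))/(-2306) = -2*(1/2 + 6/4)*(-3 + (1/2 + 6/4))/(-2306) = -2*(1*(1/2) + 6*(1/4))*(-3 + (1*(1/2) + 6*(1/4)))*(-1/2306) = -2*(1/2 + 3/2)*(-3 + (1/2 + 3/2))*(-1/2306) = -4*(-3 + 2)*(-1/2306) = -4*(-1)*(-1/2306) = -2*(-2)*(-1/2306) = 4*(-1/2306) = -2/1153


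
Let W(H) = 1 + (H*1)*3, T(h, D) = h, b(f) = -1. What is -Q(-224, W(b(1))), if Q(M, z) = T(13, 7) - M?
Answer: -237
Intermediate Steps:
W(H) = 1 + 3*H (W(H) = 1 + H*3 = 1 + 3*H)
Q(M, z) = 13 - M
-Q(-224, W(b(1))) = -(13 - 1*(-224)) = -(13 + 224) = -1*237 = -237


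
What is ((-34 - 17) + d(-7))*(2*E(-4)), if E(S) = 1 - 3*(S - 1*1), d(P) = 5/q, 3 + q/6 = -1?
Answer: -4916/3 ≈ -1638.7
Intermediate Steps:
q = -24 (q = -18 + 6*(-1) = -18 - 6 = -24)
d(P) = -5/24 (d(P) = 5/(-24) = 5*(-1/24) = -5/24)
E(S) = 4 - 3*S (E(S) = 1 - 3*(S - 1) = 1 - 3*(-1 + S) = 1 + (3 - 3*S) = 4 - 3*S)
((-34 - 17) + d(-7))*(2*E(-4)) = ((-34 - 17) - 5/24)*(2*(4 - 3*(-4))) = (-51 - 5/24)*(2*(4 + 12)) = -1229*16/12 = -1229/24*32 = -4916/3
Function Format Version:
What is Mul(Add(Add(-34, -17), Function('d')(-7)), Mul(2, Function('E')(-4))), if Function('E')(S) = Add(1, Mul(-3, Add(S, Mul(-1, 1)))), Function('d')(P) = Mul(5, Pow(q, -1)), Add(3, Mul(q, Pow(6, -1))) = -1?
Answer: Rational(-4916, 3) ≈ -1638.7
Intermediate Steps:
q = -24 (q = Add(-18, Mul(6, -1)) = Add(-18, -6) = -24)
Function('d')(P) = Rational(-5, 24) (Function('d')(P) = Mul(5, Pow(-24, -1)) = Mul(5, Rational(-1, 24)) = Rational(-5, 24))
Function('E')(S) = Add(4, Mul(-3, S)) (Function('E')(S) = Add(1, Mul(-3, Add(S, -1))) = Add(1, Mul(-3, Add(-1, S))) = Add(1, Add(3, Mul(-3, S))) = Add(4, Mul(-3, S)))
Mul(Add(Add(-34, -17), Function('d')(-7)), Mul(2, Function('E')(-4))) = Mul(Add(Add(-34, -17), Rational(-5, 24)), Mul(2, Add(4, Mul(-3, -4)))) = Mul(Add(-51, Rational(-5, 24)), Mul(2, Add(4, 12))) = Mul(Rational(-1229, 24), Mul(2, 16)) = Mul(Rational(-1229, 24), 32) = Rational(-4916, 3)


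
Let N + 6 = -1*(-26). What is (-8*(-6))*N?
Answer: 960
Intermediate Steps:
N = 20 (N = -6 - 1*(-26) = -6 + 26 = 20)
(-8*(-6))*N = -8*(-6)*20 = 48*20 = 960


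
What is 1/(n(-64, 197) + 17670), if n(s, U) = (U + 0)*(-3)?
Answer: 1/17079 ≈ 5.8551e-5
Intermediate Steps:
n(s, U) = -3*U (n(s, U) = U*(-3) = -3*U)
1/(n(-64, 197) + 17670) = 1/(-3*197 + 17670) = 1/(-591 + 17670) = 1/17079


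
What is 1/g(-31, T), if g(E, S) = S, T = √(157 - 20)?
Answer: √137/137 ≈ 0.085436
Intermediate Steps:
T = √137 ≈ 11.705
1/g(-31, T) = 1/(√137) = √137/137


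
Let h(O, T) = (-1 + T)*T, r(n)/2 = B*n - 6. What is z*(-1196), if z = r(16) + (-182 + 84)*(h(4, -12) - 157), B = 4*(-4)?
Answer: 509496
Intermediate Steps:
B = -16
r(n) = -12 - 32*n (r(n) = 2*(-16*n - 6) = 2*(-6 - 16*n) = -12 - 32*n)
h(O, T) = T*(-1 + T)
z = -426 (z = (-12 - 32*16) + (-182 + 84)*(-12*(-1 - 12) - 157) = (-12 - 512) - 98*(-12*(-13) - 157) = -524 - 98*(156 - 157) = -524 - 98*(-1) = -524 + 98 = -426)
z*(-1196) = -426*(-1196) = 509496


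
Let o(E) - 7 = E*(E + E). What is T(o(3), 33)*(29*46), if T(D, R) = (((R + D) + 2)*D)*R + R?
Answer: 66077022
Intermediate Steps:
o(E) = 7 + 2*E² (o(E) = 7 + E*(E + E) = 7 + E*(2*E) = 7 + 2*E²)
T(D, R) = R + D*R*(2 + D + R) (T(D, R) = (((D + R) + 2)*D)*R + R = ((2 + D + R)*D)*R + R = (D*(2 + D + R))*R + R = D*R*(2 + D + R) + R = R + D*R*(2 + D + R))
T(o(3), 33)*(29*46) = (33*(1 + (7 + 2*3²)² + 2*(7 + 2*3²) + (7 + 2*3²)*33))*(29*46) = (33*(1 + (7 + 2*9)² + 2*(7 + 2*9) + (7 + 2*9)*33))*1334 = (33*(1 + (7 + 18)² + 2*(7 + 18) + (7 + 18)*33))*1334 = (33*(1 + 25² + 2*25 + 25*33))*1334 = (33*(1 + 625 + 50 + 825))*1334 = (33*1501)*1334 = 49533*1334 = 66077022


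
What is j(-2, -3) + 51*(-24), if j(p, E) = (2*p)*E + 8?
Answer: -1204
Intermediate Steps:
j(p, E) = 8 + 2*E*p (j(p, E) = 2*E*p + 8 = 8 + 2*E*p)
j(-2, -3) + 51*(-24) = (8 + 2*(-3)*(-2)) + 51*(-24) = (8 + 12) - 1224 = 20 - 1224 = -1204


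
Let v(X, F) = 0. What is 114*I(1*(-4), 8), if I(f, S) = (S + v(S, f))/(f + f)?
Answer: -114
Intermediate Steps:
I(f, S) = S/(2*f) (I(f, S) = (S + 0)/(f + f) = S/((2*f)) = S*(1/(2*f)) = S/(2*f))
114*I(1*(-4), 8) = 114*((½)*8/(1*(-4))) = 114*((½)*8/(-4)) = 114*((½)*8*(-¼)) = 114*(-1) = -114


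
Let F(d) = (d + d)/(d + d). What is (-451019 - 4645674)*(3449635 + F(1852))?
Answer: -17581735653748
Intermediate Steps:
F(d) = 1 (F(d) = (2*d)/((2*d)) = (2*d)*(1/(2*d)) = 1)
(-451019 - 4645674)*(3449635 + F(1852)) = (-451019 - 4645674)*(3449635 + 1) = -5096693*3449636 = -17581735653748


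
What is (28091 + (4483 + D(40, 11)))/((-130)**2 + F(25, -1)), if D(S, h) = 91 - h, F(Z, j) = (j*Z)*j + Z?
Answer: 16327/8475 ≈ 1.9265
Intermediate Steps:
F(Z, j) = Z + Z*j**2 (F(Z, j) = (Z*j)*j + Z = Z*j**2 + Z = Z + Z*j**2)
(28091 + (4483 + D(40, 11)))/((-130)**2 + F(25, -1)) = (28091 + (4483 + (91 - 1*11)))/((-130)**2 + 25*(1 + (-1)**2)) = (28091 + (4483 + (91 - 11)))/(16900 + 25*(1 + 1)) = (28091 + (4483 + 80))/(16900 + 25*2) = (28091 + 4563)/(16900 + 50) = 32654/16950 = 32654*(1/16950) = 16327/8475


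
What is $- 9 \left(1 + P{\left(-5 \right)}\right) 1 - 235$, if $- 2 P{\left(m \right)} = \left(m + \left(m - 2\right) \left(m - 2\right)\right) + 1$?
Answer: $- \frac{83}{2} \approx -41.5$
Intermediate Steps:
$P{\left(m \right)} = - \frac{1}{2} - \frac{m}{2} - \frac{\left(-2 + m\right)^{2}}{2}$ ($P{\left(m \right)} = - \frac{\left(m + \left(m - 2\right) \left(m - 2\right)\right) + 1}{2} = - \frac{\left(m + \left(-2 + m\right) \left(-2 + m\right)\right) + 1}{2} = - \frac{\left(m + \left(-2 + m\right)^{2}\right) + 1}{2} = - \frac{1 + m + \left(-2 + m\right)^{2}}{2} = - \frac{1}{2} - \frac{m}{2} - \frac{\left(-2 + m\right)^{2}}{2}$)
$- 9 \left(1 + P{\left(-5 \right)}\right) 1 - 235 = - 9 \left(1 - \left(10 + \frac{25}{2}\right)\right) 1 - 235 = - 9 \left(1 - \frac{45}{2}\right) 1 - 235 = - 9 \left(\left(- \frac{43}{2}\right) 1\right) - 235 = \left(-9\right) \left(- \frac{43}{2}\right) - 235 = \frac{387}{2} - 235 = - \frac{83}{2}$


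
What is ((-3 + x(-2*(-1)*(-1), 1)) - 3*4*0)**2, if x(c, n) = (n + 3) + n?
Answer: 4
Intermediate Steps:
x(c, n) = 3 + 2*n (x(c, n) = (3 + n) + n = 3 + 2*n)
((-3 + x(-2*(-1)*(-1), 1)) - 3*4*0)**2 = ((-3 + (3 + 2*1)) - 3*4*0)**2 = ((-3 + (3 + 2)) - 12*0)**2 = ((-3 + 5) + 0)**2 = (2 + 0)**2 = 2**2 = 4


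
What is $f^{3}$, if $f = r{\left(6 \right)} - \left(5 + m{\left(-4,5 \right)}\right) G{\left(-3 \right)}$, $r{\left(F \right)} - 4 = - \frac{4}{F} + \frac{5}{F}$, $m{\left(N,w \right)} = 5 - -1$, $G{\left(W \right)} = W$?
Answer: $\frac{11089567}{216} \approx 51341.0$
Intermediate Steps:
$m{\left(N,w \right)} = 6$ ($m{\left(N,w \right)} = 5 + 1 = 6$)
$r{\left(F \right)} = 4 + \frac{1}{F}$ ($r{\left(F \right)} = 4 + \left(- \frac{4}{F} + \frac{5}{F}\right) = 4 + \frac{1}{F}$)
$f = \frac{223}{6}$ ($f = \left(4 + \frac{1}{6}\right) - \left(5 + 6\right) \left(-3\right) = \left(4 + \frac{1}{6}\right) - 11 \left(-3\right) = \frac{25}{6} - -33 = \frac{25}{6} + 33 = \frac{223}{6} \approx 37.167$)
$f^{3} = \left(\frac{223}{6}\right)^{3} = \frac{11089567}{216}$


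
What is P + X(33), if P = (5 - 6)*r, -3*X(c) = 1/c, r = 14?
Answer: -1387/99 ≈ -14.010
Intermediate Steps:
X(c) = -1/(3*c)
P = -14 (P = (5 - 6)*14 = -1*14 = -14)
P + X(33) = -14 - ⅓/33 = -14 - ⅓*1/33 = -14 - 1/99 = -1387/99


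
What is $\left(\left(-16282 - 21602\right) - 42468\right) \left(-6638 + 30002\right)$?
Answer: $-1877344128$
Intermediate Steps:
$\left(\left(-16282 - 21602\right) - 42468\right) \left(-6638 + 30002\right) = \left(\left(-16282 - 21602\right) - 42468\right) 23364 = \left(-37884 - 42468\right) 23364 = \left(-80352\right) 23364 = -1877344128$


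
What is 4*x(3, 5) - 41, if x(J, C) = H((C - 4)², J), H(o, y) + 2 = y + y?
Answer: -25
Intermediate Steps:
H(o, y) = -2 + 2*y (H(o, y) = -2 + (y + y) = -2 + 2*y)
x(J, C) = -2 + 2*J
4*x(3, 5) - 41 = 4*(-2 + 2*3) - 41 = 4*(-2 + 6) - 41 = 4*4 - 41 = 16 - 41 = -25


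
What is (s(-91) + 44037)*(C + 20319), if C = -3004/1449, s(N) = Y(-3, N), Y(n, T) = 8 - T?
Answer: 144369969208/161 ≈ 8.9671e+8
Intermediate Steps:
s(N) = 8 - N
C = -3004/1449 (C = -3004*1/1449 = -3004/1449 ≈ -2.0732)
(s(-91) + 44037)*(C + 20319) = ((8 - 1*(-91)) + 44037)*(-3004/1449 + 20319) = ((8 + 91) + 44037)*(29439227/1449) = (99 + 44037)*(29439227/1449) = 44136*(29439227/1449) = 144369969208/161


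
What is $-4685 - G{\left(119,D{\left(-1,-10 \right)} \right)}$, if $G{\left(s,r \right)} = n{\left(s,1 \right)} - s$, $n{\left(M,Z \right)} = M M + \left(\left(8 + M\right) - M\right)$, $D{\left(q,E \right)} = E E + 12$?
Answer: $-18735$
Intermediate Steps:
$D{\left(q,E \right)} = 12 + E^{2}$ ($D{\left(q,E \right)} = E^{2} + 12 = 12 + E^{2}$)
$n{\left(M,Z \right)} = 8 + M^{2}$ ($n{\left(M,Z \right)} = M^{2} + 8 = 8 + M^{2}$)
$G{\left(s,r \right)} = 8 + s^{2} - s$ ($G{\left(s,r \right)} = \left(8 + s^{2}\right) - s = 8 + s^{2} - s$)
$-4685 - G{\left(119,D{\left(-1,-10 \right)} \right)} = -4685 - \left(8 + 119^{2} - 119\right) = -4685 - \left(8 + 14161 - 119\right) = -4685 - 14050 = -18735$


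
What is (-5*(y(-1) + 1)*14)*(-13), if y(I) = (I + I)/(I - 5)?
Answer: 3640/3 ≈ 1213.3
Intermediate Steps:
y(I) = 2*I/(-5 + I) (y(I) = (2*I)/(-5 + I) = 2*I/(-5 + I))
(-5*(y(-1) + 1)*14)*(-13) = (-5*(2*(-1)/(-5 - 1) + 1)*14)*(-13) = (-5*(2*(-1)/(-6) + 1)*14)*(-13) = (-5*(2*(-1)*(-⅙) + 1)*14)*(-13) = (-5*(⅓ + 1)*14)*(-13) = (-5*4/3*14)*(-13) = -20/3*14*(-13) = -280/3*(-13) = 3640/3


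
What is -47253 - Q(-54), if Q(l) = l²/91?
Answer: -4302939/91 ≈ -47285.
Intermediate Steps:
Q(l) = l²/91 (Q(l) = l²*(1/91) = l²/91)
-47253 - Q(-54) = -47253 - (-54)²/91 = -47253 - 2916/91 = -4302939/91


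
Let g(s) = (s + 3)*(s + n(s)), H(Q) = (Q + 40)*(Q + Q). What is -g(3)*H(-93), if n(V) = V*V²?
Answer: -1774440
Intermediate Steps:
n(V) = V³
H(Q) = 2*Q*(40 + Q) (H(Q) = (40 + Q)*(2*Q) = 2*Q*(40 + Q))
g(s) = (3 + s)*(s + s³) (g(s) = (s + 3)*(s + s³) = (3 + s)*(s + s³))
-g(3)*H(-93) = -3*(3 + 3 + 3³ + 3*3²)*2*(-93)*(40 - 93) = -3*(3 + 3 + 27 + 3*9)*2*(-93)*(-53) = -3*(3 + 3 + 27 + 27)*9858 = -3*60*9858 = -180*9858 = -1*1774440 = -1774440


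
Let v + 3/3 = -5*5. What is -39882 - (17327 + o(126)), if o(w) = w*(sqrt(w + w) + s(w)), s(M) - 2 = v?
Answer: -54185 - 756*sqrt(7) ≈ -56185.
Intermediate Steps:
v = -26 (v = -1 - 5*5 = -1 - 25 = -26)
s(M) = -24 (s(M) = 2 - 26 = -24)
o(w) = w*(-24 + sqrt(2)*sqrt(w)) (o(w) = w*(sqrt(w + w) - 24) = w*(sqrt(2*w) - 24) = w*(sqrt(2)*sqrt(w) - 24) = w*(-24 + sqrt(2)*sqrt(w)))
-39882 - (17327 + o(126)) = -39882 - (17327 + (-24*126 + sqrt(2)*126**(3/2))) = -39882 - (17327 + (-3024 + sqrt(2)*(378*sqrt(14)))) = -39882 - (17327 + (-3024 + 756*sqrt(7))) = -39882 - (14303 + 756*sqrt(7)) = -39882 + (-14303 - 756*sqrt(7)) = -54185 - 756*sqrt(7)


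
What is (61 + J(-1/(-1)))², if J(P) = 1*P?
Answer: 3844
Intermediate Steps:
J(P) = P
(61 + J(-1/(-1)))² = (61 - 1/(-1))² = (61 - 1*(-1))² = (61 + 1)² = 62² = 3844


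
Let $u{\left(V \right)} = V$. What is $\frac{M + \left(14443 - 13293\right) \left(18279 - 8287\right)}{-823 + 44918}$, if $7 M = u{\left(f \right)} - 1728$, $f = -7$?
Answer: $\frac{16086773}{61733} \approx 260.59$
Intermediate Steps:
$M = - \frac{1735}{7}$ ($M = \frac{-7 - 1728}{7} = \frac{1}{7} \left(-1735\right) = - \frac{1735}{7} \approx -247.86$)
$\frac{M + \left(14443 - 13293\right) \left(18279 - 8287\right)}{-823 + 44918} = \frac{- \frac{1735}{7} + \left(14443 - 13293\right) \left(18279 - 8287\right)}{-823 + 44918} = \frac{- \frac{1735}{7} + 1150 \cdot 9992}{44095} = \left(- \frac{1735}{7} + 11490800\right) \frac{1}{44095} = \frac{80433865}{7} \cdot \frac{1}{44095} = \frac{16086773}{61733}$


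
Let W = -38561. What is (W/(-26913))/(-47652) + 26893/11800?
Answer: 8622173849167/3783251914200 ≈ 2.2790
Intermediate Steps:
(W/(-26913))/(-47652) + 26893/11800 = -38561/(-26913)/(-47652) + 26893/11800 = -38561*(-1/26913)*(-1/47652) + 26893*(1/11800) = (38561/26913)*(-1/47652) + 26893/11800 = -38561/1282458276 + 26893/11800 = 8622173849167/3783251914200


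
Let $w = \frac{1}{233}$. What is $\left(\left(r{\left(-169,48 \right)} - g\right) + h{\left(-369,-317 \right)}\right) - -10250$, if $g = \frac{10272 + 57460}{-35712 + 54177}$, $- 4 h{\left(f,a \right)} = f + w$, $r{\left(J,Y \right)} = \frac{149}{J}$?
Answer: $\frac{7516502847871}{727096305} \approx 10338.0$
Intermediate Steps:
$w = \frac{1}{233} \approx 0.0042918$
$h{\left(f,a \right)} = - \frac{1}{932} - \frac{f}{4}$ ($h{\left(f,a \right)} = - \frac{f + \frac{1}{233}}{4} = - \frac{\frac{1}{233} + f}{4} = - \frac{1}{932} - \frac{f}{4}$)
$g = \frac{67732}{18465} \approx 3.6681$
$\left(\left(r{\left(-169,48 \right)} - g\right) + h{\left(-369,-317 \right)}\right) - -10250 = \left(\left(\frac{149}{-169} - \frac{67732}{18465}\right) - - \frac{21494}{233}\right) - -10250 = \left(\left(149 \left(- \frac{1}{169}\right) - \frac{67732}{18465}\right) + \left(- \frac{1}{932} + \frac{369}{4}\right)\right) + 10250 = \left(\left(- \frac{149}{169} - \frac{67732}{18465}\right) + \frac{21494}{233}\right) + 10250 = \left(- \frac{14197993}{3120585} + \frac{21494}{233}\right) + 10250 = \frac{63765721621}{727096305} + 10250 = \frac{7516502847871}{727096305}$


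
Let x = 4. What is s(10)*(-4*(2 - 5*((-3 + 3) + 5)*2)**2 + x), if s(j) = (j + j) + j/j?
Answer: -193452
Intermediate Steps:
s(j) = 1 + 2*j (s(j) = 2*j + 1 = 1 + 2*j)
s(10)*(-4*(2 - 5*((-3 + 3) + 5)*2)**2 + x) = (1 + 2*10)*(-4*(2 - 5*((-3 + 3) + 5)*2)**2 + 4) = (1 + 20)*(-4*(2 - 5*(0 + 5)*2)**2 + 4) = 21*(-4*(2 - 5*5*2)**2 + 4) = 21*(-4*(2 - 25*2)**2 + 4) = 21*(-4*(2 - 50)**2 + 4) = 21*(-4*(-48)**2 + 4) = 21*(-4*2304 + 4) = 21*(-9216 + 4) = 21*(-9212) = -193452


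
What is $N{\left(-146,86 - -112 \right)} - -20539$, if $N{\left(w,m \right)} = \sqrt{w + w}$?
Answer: $20539 + 2 i \sqrt{73} \approx 20539.0 + 17.088 i$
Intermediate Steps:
$N{\left(w,m \right)} = \sqrt{2} \sqrt{w}$ ($N{\left(w,m \right)} = \sqrt{2 w} = \sqrt{2} \sqrt{w}$)
$N{\left(-146,86 - -112 \right)} - -20539 = \sqrt{2} \sqrt{-146} - -20539 = \sqrt{2} i \sqrt{146} + 20539 = 2 i \sqrt{73} + 20539 = 20539 + 2 i \sqrt{73}$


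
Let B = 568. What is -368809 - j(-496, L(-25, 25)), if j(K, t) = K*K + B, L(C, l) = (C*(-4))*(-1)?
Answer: -615393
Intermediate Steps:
L(C, l) = 4*C (L(C, l) = -4*C*(-1) = 4*C)
j(K, t) = 568 + K² (j(K, t) = K*K + 568 = K² + 568 = 568 + K²)
-368809 - j(-496, L(-25, 25)) = -368809 - (568 + (-496)²) = -368809 - (568 + 246016) = -368809 - 1*246584 = -368809 - 246584 = -615393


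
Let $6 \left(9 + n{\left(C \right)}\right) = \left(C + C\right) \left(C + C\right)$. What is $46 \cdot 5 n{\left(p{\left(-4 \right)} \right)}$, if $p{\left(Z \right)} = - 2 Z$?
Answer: $\frac{23230}{3} \approx 7743.3$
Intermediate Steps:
$n{\left(C \right)} = -9 + \frac{2 C^{2}}{3}$ ($n{\left(C \right)} = -9 + \frac{\left(C + C\right) \left(C + C\right)}{6} = -9 + \frac{2 C 2 C}{6} = -9 + \frac{4 C^{2}}{6} = -9 + \frac{2 C^{2}}{3}$)
$46 \cdot 5 n{\left(p{\left(-4 \right)} \right)} = 46 \cdot 5 \left(-9 + \frac{2 \left(\left(-2\right) \left(-4\right)\right)^{2}}{3}\right) = 230 \left(-9 + \frac{2 \cdot 8^{2}}{3}\right) = 230 \left(-9 + \frac{2}{3} \cdot 64\right) = 230 \left(-9 + \frac{128}{3}\right) = 230 \cdot \frac{101}{3} = \frac{23230}{3}$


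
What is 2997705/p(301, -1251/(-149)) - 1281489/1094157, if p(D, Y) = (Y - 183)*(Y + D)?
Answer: -1652340619924513/29161414008960 ≈ -56.662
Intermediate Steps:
p(D, Y) = (-183 + Y)*(D + Y)
2997705/p(301, -1251/(-149)) - 1281489/1094157 = 2997705/((-1251/(-149))² - 183*301 - (-228933)/(-149) + 301*(-1251/(-149))) - 1281489/1094157 = 2997705/((-1251*(-1/149))² - 55083 - (-228933)*(-1)/149 + 301*(-1251*(-1/149))) - 1281489*1/1094157 = 2997705/((1251/149)² - 55083 - 183*1251/149 + 301*(1251/149)) - 427163/364719 = 2997705/(1565001/22201 - 55083 - 228933/149 + 376551/149) - 427163/364719 = 2997705/(-1199337600/22201) - 427163/364719 = 2997705*(-22201/1199337600) - 427163/364719 = -4436803247/79955840 - 427163/364719 = -1652340619924513/29161414008960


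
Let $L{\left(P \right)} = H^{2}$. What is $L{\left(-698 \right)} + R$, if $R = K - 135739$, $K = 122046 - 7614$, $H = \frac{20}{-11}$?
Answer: $- \frac{2577747}{121} \approx -21304.0$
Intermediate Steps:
$H = - \frac{20}{11}$ ($H = 20 \left(- \frac{1}{11}\right) = - \frac{20}{11} \approx -1.8182$)
$K = 114432$
$R = -21307$ ($R = 114432 - 135739 = -21307$)
$L{\left(P \right)} = \frac{400}{121}$ ($L{\left(P \right)} = \left(- \frac{20}{11}\right)^{2} = \frac{400}{121}$)
$L{\left(-698 \right)} + R = \frac{400}{121} - 21307 = - \frac{2577747}{121}$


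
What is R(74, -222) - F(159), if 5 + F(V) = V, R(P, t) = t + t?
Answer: -598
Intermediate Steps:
R(P, t) = 2*t
F(V) = -5 + V
R(74, -222) - F(159) = 2*(-222) - (-5 + 159) = -444 - 1*154 = -444 - 154 = -598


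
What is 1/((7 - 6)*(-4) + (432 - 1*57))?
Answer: 1/371 ≈ 0.0026954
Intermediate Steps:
1/((7 - 6)*(-4) + (432 - 1*57)) = 1/(1*(-4) + (432 - 57)) = 1/(-4 + 375) = 1/371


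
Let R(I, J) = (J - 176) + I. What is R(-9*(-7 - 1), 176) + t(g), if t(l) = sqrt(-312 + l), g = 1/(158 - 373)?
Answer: 72 + 259*I*sqrt(215)/215 ≈ 72.0 + 17.664*I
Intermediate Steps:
g = -1/215 (g = 1/(-215) = -1/215 ≈ -0.0046512)
R(I, J) = -176 + I + J (R(I, J) = (-176 + J) + I = -176 + I + J)
R(-9*(-7 - 1), 176) + t(g) = (-176 - 9*(-7 - 1) + 176) + sqrt(-312 - 1/215) = (-176 - 9*(-8) + 176) + sqrt(-67081/215) = (-176 + 72 + 176) + 259*I*sqrt(215)/215 = 72 + 259*I*sqrt(215)/215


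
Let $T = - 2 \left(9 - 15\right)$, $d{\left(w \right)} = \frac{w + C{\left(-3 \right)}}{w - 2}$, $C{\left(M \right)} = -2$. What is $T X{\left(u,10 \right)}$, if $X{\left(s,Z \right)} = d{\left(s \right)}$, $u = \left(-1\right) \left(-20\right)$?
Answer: $12$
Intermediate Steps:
$u = 20$
$d{\left(w \right)} = 1$ ($d{\left(w \right)} = \frac{w - 2}{w - 2} = \frac{-2 + w}{-2 + w} = 1$)
$X{\left(s,Z \right)} = 1$
$T = 12$ ($T = \left(-2\right) \left(-6\right) = 12$)
$T X{\left(u,10 \right)} = 12 \cdot 1 = 12$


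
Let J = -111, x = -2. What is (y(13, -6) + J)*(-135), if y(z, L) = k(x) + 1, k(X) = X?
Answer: 15120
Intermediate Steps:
y(z, L) = -1 (y(z, L) = -2 + 1 = -1)
(y(13, -6) + J)*(-135) = (-1 - 111)*(-135) = -112*(-135) = 15120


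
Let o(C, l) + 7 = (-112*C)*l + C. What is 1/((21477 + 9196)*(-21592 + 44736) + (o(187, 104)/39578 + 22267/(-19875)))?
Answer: 393306375/279206565691562087 ≈ 1.4087e-9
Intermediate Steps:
o(C, l) = -7 + C - 112*C*l (o(C, l) = -7 + ((-112*C)*l + C) = -7 + (-112*C*l + C) = -7 + (C - 112*C*l) = -7 + C - 112*C*l)
1/((21477 + 9196)*(-21592 + 44736) + (o(187, 104)/39578 + 22267/(-19875))) = 1/((21477 + 9196)*(-21592 + 44736) + ((-7 + 187 - 112*187*104)/39578 + 22267/(-19875))) = 1/(30673*23144 + ((-7 + 187 - 2178176)*(1/39578) + 22267*(-1/19875))) = 1/(709895912 + (-2177996*1/39578 - 22267/19875)) = 1/(709895912 + (-1088998/19789 - 22267/19875)) = 1/(709895912 - 22084476913/393306375) = 1/(279206565691562087/393306375) = 393306375/279206565691562087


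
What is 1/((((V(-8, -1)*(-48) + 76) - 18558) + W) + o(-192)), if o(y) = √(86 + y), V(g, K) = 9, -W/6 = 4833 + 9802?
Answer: -53362/5695006141 - I*√106/11390012282 ≈ -9.37e-6 - 9.0392e-10*I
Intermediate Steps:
W = -87810 (W = -6*(4833 + 9802) = -6*14635 = -87810)
1/((((V(-8, -1)*(-48) + 76) - 18558) + W) + o(-192)) = 1/((((9*(-48) + 76) - 18558) - 87810) + √(86 - 192)) = 1/((((-432 + 76) - 18558) - 87810) + √(-106)) = 1/(((-356 - 18558) - 87810) + I*√106) = 1/((-18914 - 87810) + I*√106) = 1/(-106724 + I*√106)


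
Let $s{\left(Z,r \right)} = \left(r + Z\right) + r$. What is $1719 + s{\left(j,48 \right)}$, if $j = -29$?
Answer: $1786$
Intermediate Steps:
$s{\left(Z,r \right)} = Z + 2 r$ ($s{\left(Z,r \right)} = \left(Z + r\right) + r = Z + 2 r$)
$1719 + s{\left(j,48 \right)} = 1719 + \left(-29 + 2 \cdot 48\right) = 1719 + \left(-29 + 96\right) = 1719 + 67 = 1786$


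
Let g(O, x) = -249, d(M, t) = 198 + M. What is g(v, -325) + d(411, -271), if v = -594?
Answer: 360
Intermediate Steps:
g(v, -325) + d(411, -271) = -249 + (198 + 411) = -249 + 609 = 360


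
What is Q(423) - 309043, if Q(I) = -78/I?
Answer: -43575089/141 ≈ -3.0904e+5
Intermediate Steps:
Q(423) - 309043 = -78/423 - 309043 = -78*1/423 - 309043 = -26/141 - 309043 = -43575089/141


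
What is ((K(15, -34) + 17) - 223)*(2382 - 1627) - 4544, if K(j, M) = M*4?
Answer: -262754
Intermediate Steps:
K(j, M) = 4*M
((K(15, -34) + 17) - 223)*(2382 - 1627) - 4544 = ((4*(-34) + 17) - 223)*(2382 - 1627) - 4544 = ((-136 + 17) - 223)*755 - 4544 = (-119 - 223)*755 - 4544 = -342*755 - 4544 = -258210 - 4544 = -262754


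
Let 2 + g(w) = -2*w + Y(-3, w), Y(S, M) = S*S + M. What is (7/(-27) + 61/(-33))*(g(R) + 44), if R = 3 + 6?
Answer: -8764/99 ≈ -88.525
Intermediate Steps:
R = 9
Y(S, M) = M + S² (Y(S, M) = S² + M = M + S²)
g(w) = 7 - w (g(w) = -2 + (-2*w + (w + (-3)²)) = -2 + (-2*w + (w + 9)) = -2 + (-2*w + (9 + w)) = -2 + (9 - w) = 7 - w)
(7/(-27) + 61/(-33))*(g(R) + 44) = (7/(-27) + 61/(-33))*((7 - 1*9) + 44) = (7*(-1/27) + 61*(-1/33))*((7 - 9) + 44) = (-7/27 - 61/33)*(-2 + 44) = -626/297*42 = -8764/99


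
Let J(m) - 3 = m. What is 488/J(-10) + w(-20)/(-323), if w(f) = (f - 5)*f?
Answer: -161124/2261 ≈ -71.262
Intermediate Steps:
w(f) = f*(-5 + f) (w(f) = (-5 + f)*f = f*(-5 + f))
J(m) = 3 + m
488/J(-10) + w(-20)/(-323) = 488/(3 - 10) - 20*(-5 - 20)/(-323) = 488/(-7) - 20*(-25)*(-1/323) = 488*(-⅐) + 500*(-1/323) = -488/7 - 500/323 = -161124/2261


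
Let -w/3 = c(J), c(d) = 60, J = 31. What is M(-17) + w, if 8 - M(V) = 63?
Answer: -235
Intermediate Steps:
M(V) = -55 (M(V) = 8 - 1*63 = 8 - 63 = -55)
w = -180 (w = -3*60 = -180)
M(-17) + w = -55 - 180 = -235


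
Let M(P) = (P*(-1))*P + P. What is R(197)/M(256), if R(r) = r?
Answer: -197/65280 ≈ -0.0030178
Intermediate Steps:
M(P) = P - P² (M(P) = (-P)*P + P = -P² + P = P - P²)
R(197)/M(256) = 197/((256*(1 - 1*256))) = 197/((256*(1 - 256))) = 197/((256*(-255))) = 197/(-65280) = 197*(-1/65280) = -197/65280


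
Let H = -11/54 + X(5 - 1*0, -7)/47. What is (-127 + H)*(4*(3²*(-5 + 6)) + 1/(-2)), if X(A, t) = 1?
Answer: -22918019/5076 ≈ -4515.0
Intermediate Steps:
H = -463/2538 (H = -11/54 + 1/47 = -463/2538 ≈ -0.18243)
(-127 + H)*(4*(3²*(-5 + 6)) + 1/(-2)) = (-127 - 463/2538)*(4*(3²*(-5 + 6)) + 1/(-2)) = -322789*(4*(9*1) - ½)/2538 = -322789*(4*9 - ½)/2538 = -322789*(36 - ½)/2538 = -322789/2538*71/2 = -22918019/5076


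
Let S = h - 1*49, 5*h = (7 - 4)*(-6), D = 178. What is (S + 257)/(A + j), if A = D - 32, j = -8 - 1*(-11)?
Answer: 1022/745 ≈ 1.3718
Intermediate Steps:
h = -18/5 (h = ((7 - 4)*(-6))/5 = (3*(-6))/5 = (⅕)*(-18) = -18/5 ≈ -3.6000)
j = 3 (j = -8 + 11 = 3)
A = 146 (A = 178 - 32 = 146)
S = -263/5 (S = -18/5 - 1*49 = -18/5 - 49 = -263/5 ≈ -52.600)
(S + 257)/(A + j) = (-263/5 + 257)/(146 + 3) = (1022/5)/149 = (1022/5)*(1/149) = 1022/745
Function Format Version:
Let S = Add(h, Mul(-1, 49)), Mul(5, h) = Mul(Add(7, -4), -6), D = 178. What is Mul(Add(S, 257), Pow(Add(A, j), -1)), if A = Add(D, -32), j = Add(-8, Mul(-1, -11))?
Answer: Rational(1022, 745) ≈ 1.3718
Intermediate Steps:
h = Rational(-18, 5) (h = Mul(Rational(1, 5), Mul(Add(7, -4), -6)) = Mul(Rational(1, 5), Mul(3, -6)) = Mul(Rational(1, 5), -18) = Rational(-18, 5) ≈ -3.6000)
j = 3 (j = Add(-8, 11) = 3)
A = 146 (A = Add(178, -32) = 146)
S = Rational(-263, 5) (S = Add(Rational(-18, 5), Mul(-1, 49)) = Add(Rational(-18, 5), -49) = Rational(-263, 5) ≈ -52.600)
Mul(Add(S, 257), Pow(Add(A, j), -1)) = Mul(Add(Rational(-263, 5), 257), Pow(Add(146, 3), -1)) = Mul(Rational(1022, 5), Pow(149, -1)) = Mul(Rational(1022, 5), Rational(1, 149)) = Rational(1022, 745)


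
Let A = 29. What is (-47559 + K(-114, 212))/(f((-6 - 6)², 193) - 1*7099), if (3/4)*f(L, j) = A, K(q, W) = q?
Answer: 143019/21181 ≈ 6.7522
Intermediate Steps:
f(L, j) = 116/3 (f(L, j) = (4/3)*29 = 116/3)
(-47559 + K(-114, 212))/(f((-6 - 6)², 193) - 1*7099) = (-47559 - 114)/(116/3 - 1*7099) = -47673/(116/3 - 7099) = -47673/(-21181/3) = -47673*(-3/21181) = 143019/21181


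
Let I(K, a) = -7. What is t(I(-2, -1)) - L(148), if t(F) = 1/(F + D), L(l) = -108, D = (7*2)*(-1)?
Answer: 2267/21 ≈ 107.95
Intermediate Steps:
D = -14 (D = 14*(-1) = -14)
t(F) = 1/(-14 + F) (t(F) = 1/(F - 14) = 1/(-14 + F))
t(I(-2, -1)) - L(148) = 1/(-14 - 7) - 1*(-108) = 1/(-21) + 108 = -1/21 + 108 = 2267/21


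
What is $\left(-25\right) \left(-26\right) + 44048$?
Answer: $44698$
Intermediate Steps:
$\left(-25\right) \left(-26\right) + 44048 = 650 + 44048 = 44698$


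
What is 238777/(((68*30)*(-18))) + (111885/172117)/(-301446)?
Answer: -688261415728423/105843321611280 ≈ -6.5026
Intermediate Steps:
238777/(((68*30)*(-18))) + (111885/172117)/(-301446) = 238777/((2040*(-18))) + (111885*(1/172117))*(-1/301446) = 238777/(-36720) + (111885/172117)*(-1/301446) = 238777*(-1/36720) - 37295/17294660394 = -238777/36720 - 37295/17294660394 = -688261415728423/105843321611280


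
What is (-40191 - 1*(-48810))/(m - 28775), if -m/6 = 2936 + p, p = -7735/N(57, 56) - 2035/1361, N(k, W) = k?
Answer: -74292907/392779403 ≈ -0.18915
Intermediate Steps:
p = -10643330/77577 (p = -7735/57 - 2035/1361 = -10643330/77577 ≈ -137.20)
m = -434245484/25859 (m = -6*(2936 - 10643330/77577) = -6*217122742/77577 = -434245484/25859 ≈ -16793.)
(-40191 - 1*(-48810))/(m - 28775) = (-40191 - 1*(-48810))/(-434245484/25859 - 28775) = (-40191 + 48810)/(-1178338209/25859) = 8619*(-25859/1178338209) = -74292907/392779403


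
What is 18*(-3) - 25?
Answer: -79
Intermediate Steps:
18*(-3) - 25 = -54 - 25 = -79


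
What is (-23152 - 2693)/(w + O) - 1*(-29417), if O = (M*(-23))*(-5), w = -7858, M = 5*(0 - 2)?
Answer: 265014181/9008 ≈ 29420.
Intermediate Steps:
M = -10 (M = 5*(-2) = -10)
O = -1150 (O = -10*(-23)*(-5) = 230*(-5) = -1150)
(-23152 - 2693)/(w + O) - 1*(-29417) = (-23152 - 2693)/(-7858 - 1150) - 1*(-29417) = -25845/(-9008) + 29417 = -25845*(-1/9008) + 29417 = 25845/9008 + 29417 = 265014181/9008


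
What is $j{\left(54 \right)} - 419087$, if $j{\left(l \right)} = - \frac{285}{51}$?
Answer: $- \frac{7124574}{17} \approx -4.1909 \cdot 10^{5}$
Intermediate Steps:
$j{\left(l \right)} = - \frac{95}{17}$ ($j{\left(l \right)} = \left(-285\right) \frac{1}{51} = - \frac{95}{17}$)
$j{\left(54 \right)} - 419087 = - \frac{95}{17} - 419087 = - \frac{7124574}{17}$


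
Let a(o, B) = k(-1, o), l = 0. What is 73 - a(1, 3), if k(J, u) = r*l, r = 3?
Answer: 73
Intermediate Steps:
k(J, u) = 0 (k(J, u) = 3*0 = 0)
a(o, B) = 0
73 - a(1, 3) = 73 - 1*0 = 73 + 0 = 73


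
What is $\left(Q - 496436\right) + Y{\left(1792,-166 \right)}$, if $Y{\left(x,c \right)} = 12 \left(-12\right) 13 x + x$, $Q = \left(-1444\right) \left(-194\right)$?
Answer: $-3569132$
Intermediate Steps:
$Q = 280136$
$Y{\left(x,c \right)} = - 1871 x$ ($Y{\left(x,c \right)} = \left(-144\right) 13 x + x = - 1872 x + x = - 1871 x$)
$\left(Q - 496436\right) + Y{\left(1792,-166 \right)} = \left(280136 - 496436\right) - 3352832 = -216300 - 3352832 = -3569132$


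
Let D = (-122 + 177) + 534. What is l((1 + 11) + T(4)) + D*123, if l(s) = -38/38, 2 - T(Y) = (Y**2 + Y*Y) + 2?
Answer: 72446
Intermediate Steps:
D = 589 (D = 55 + 534 = 589)
T(Y) = -2*Y**2 (T(Y) = 2 - ((Y**2 + Y*Y) + 2) = 2 - ((Y**2 + Y**2) + 2) = 2 - (2*Y**2 + 2) = 2 - (2 + 2*Y**2) = 2 + (-2 - 2*Y**2) = -2*Y**2)
l(s) = -1 (l(s) = -38*1/38 = -1)
l((1 + 11) + T(4)) + D*123 = -1 + 589*123 = -1 + 72447 = 72446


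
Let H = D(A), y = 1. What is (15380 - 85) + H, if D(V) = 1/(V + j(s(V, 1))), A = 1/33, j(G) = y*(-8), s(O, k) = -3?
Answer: 4022552/263 ≈ 15295.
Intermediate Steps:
j(G) = -8 (j(G) = 1*(-8) = -8)
A = 1/33 ≈ 0.030303
D(V) = 1/(-8 + V) (D(V) = 1/(V - 8) = 1/(-8 + V))
H = -33/263 (H = 1/(-8 + 1/33) = 1/(-263/33) = -33/263 ≈ -0.12548)
(15380 - 85) + H = (15380 - 85) - 33/263 = 15295 - 33/263 = 4022552/263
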